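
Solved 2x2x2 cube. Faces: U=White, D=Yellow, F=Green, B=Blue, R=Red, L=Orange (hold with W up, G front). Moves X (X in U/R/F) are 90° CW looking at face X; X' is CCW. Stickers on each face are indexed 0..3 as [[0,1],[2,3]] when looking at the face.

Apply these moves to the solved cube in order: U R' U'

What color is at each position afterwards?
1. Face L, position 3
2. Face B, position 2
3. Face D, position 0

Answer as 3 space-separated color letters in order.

Answer: O Y Y

Derivation:
After move 1 (U): U=WWWW F=RRGG R=BBRR B=OOBB L=GGOO
After move 2 (R'): R=BRBR U=WBWO F=RWGW D=YRYG B=YOYB
After move 3 (U'): U=BOWW F=GGGW R=RWBR B=BRYB L=YOOO
Query 1: L[3] = O
Query 2: B[2] = Y
Query 3: D[0] = Y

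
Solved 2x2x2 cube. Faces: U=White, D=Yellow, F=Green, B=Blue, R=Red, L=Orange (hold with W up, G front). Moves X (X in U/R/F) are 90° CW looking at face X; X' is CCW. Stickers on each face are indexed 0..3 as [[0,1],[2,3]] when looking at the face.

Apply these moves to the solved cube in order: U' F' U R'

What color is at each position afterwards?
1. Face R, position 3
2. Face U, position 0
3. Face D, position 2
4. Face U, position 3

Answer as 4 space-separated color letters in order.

After move 1 (U'): U=WWWW F=OOGG R=GGRR B=RRBB L=BBOO
After move 2 (F'): F=OGOG U=WWGR R=YGYR D=BOYY L=BWOW
After move 3 (U): U=GWRW F=YGOG R=RRYR B=BWBB L=OGOW
After move 4 (R'): R=RRRY U=GBRB F=YWOW D=BGYG B=YWOB
Query 1: R[3] = Y
Query 2: U[0] = G
Query 3: D[2] = Y
Query 4: U[3] = B

Answer: Y G Y B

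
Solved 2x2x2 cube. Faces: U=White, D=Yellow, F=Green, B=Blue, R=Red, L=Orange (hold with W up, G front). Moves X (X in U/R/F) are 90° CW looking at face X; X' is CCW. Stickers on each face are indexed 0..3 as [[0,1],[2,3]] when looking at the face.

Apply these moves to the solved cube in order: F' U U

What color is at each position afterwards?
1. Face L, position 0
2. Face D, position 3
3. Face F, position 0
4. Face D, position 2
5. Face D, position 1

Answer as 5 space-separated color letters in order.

Answer: Y Y B Y O

Derivation:
After move 1 (F'): F=GGGG U=WWRR R=YRYR D=OOYY L=OWOW
After move 2 (U): U=RWRW F=YRGG R=BBYR B=OWBB L=GGOW
After move 3 (U): U=RRWW F=BBGG R=OWYR B=GGBB L=YROW
Query 1: L[0] = Y
Query 2: D[3] = Y
Query 3: F[0] = B
Query 4: D[2] = Y
Query 5: D[1] = O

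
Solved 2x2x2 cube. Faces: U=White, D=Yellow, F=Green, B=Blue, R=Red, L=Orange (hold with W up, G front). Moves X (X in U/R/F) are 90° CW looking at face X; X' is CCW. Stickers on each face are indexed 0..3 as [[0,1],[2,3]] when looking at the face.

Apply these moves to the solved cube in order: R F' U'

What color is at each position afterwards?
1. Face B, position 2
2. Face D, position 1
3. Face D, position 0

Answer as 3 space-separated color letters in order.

After move 1 (R): R=RRRR U=WGWG F=GYGY D=YBYB B=WBWB
After move 2 (F'): F=YYGG U=WGRR R=BRYR D=OOYB L=OGOW
After move 3 (U'): U=GRWR F=OGGG R=YYYR B=BRWB L=WBOW
Query 1: B[2] = W
Query 2: D[1] = O
Query 3: D[0] = O

Answer: W O O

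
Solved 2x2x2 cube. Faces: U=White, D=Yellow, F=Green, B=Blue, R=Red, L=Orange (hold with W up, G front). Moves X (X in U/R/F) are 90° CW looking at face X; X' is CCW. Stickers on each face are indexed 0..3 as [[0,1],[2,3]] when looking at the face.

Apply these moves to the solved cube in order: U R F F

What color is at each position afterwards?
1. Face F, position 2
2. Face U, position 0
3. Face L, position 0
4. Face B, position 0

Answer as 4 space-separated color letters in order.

After move 1 (U): U=WWWW F=RRGG R=BBRR B=OOBB L=GGOO
After move 2 (R): R=RBRB U=WRWG F=RYGY D=YBYO B=WOWB
After move 3 (F): F=GRYY U=WROG R=WBGB D=RRYO L=GYOB
After move 4 (F): F=YGYR U=WRBY R=OBGB D=GWYO L=GROR
Query 1: F[2] = Y
Query 2: U[0] = W
Query 3: L[0] = G
Query 4: B[0] = W

Answer: Y W G W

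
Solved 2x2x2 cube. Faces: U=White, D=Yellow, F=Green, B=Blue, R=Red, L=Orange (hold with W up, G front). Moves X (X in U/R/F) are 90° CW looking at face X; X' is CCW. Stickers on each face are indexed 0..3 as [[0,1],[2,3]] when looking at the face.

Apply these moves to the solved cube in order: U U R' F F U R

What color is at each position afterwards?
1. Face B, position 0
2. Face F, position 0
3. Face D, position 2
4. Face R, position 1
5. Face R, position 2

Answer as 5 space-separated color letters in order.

After move 1 (U): U=WWWW F=RRGG R=BBRR B=OOBB L=GGOO
After move 2 (U): U=WWWW F=BBGG R=OORR B=GGBB L=RROO
After move 3 (R'): R=OROR U=WBWG F=BWGW D=YBYG B=YGYB
After move 4 (F): F=GBWW U=WBOR R=WRGR D=OOYG L=RYOB
After move 5 (F): F=WGWB U=WBBY R=ORRR D=GWYG L=ROOO
After move 6 (U): U=BWYB F=ORWB R=YGRR B=ROYB L=WGOO
After move 7 (R): R=RYRG U=BRYB F=OWWG D=GYYR B=BOWB
Query 1: B[0] = B
Query 2: F[0] = O
Query 3: D[2] = Y
Query 4: R[1] = Y
Query 5: R[2] = R

Answer: B O Y Y R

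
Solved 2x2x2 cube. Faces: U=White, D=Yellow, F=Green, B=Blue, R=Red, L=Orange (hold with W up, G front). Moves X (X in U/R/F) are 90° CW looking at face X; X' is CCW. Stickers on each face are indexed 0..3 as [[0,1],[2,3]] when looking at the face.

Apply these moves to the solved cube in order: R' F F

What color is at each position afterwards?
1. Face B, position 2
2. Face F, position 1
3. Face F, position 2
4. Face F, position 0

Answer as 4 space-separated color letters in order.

After move 1 (R'): R=RRRR U=WBWB F=GWGW D=YGYG B=YBYB
After move 2 (F): F=GGWW U=WBOO R=WRBR D=RRYG L=OYOG
After move 3 (F): F=WGWG U=WBGY R=OROR D=BWYG L=OROR
Query 1: B[2] = Y
Query 2: F[1] = G
Query 3: F[2] = W
Query 4: F[0] = W

Answer: Y G W W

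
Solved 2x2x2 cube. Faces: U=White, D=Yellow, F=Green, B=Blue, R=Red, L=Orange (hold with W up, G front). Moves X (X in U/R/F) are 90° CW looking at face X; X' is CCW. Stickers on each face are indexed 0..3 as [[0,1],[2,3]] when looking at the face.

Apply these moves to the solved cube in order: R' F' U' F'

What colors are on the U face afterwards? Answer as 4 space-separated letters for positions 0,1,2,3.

Answer: B R W Y

Derivation:
After move 1 (R'): R=RRRR U=WBWB F=GWGW D=YGYG B=YBYB
After move 2 (F'): F=WWGG U=WBRR R=GRYR D=OOYG L=OBOW
After move 3 (U'): U=BRWR F=OBGG R=WWYR B=GRYB L=YBOW
After move 4 (F'): F=BGOG U=BRWY R=OWOR D=BWYG L=YROW
Query: U face = BRWY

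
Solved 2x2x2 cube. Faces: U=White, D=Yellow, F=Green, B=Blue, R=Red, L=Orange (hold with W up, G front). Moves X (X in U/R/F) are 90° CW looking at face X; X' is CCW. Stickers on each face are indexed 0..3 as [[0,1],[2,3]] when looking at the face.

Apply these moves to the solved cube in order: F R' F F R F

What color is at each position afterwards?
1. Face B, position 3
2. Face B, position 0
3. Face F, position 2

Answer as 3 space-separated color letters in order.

Answer: B R G

Derivation:
After move 1 (F): F=GGGG U=WWOO R=WRWR D=RRYY L=OYOY
After move 2 (R'): R=RRWW U=WBOB F=GWGO D=RGYG B=YBRB
After move 3 (F): F=GGOW U=WBYY R=ORBW D=WRYG L=OROG
After move 4 (F): F=OGWG U=WBGR R=YRYW D=BOYG L=OWOR
After move 5 (R): R=YYWR U=WGGG F=OOWG D=BRYY B=RBBB
After move 6 (F): F=WOGO U=WGRW R=GYGR D=WYYY L=OBOR
Query 1: B[3] = B
Query 2: B[0] = R
Query 3: F[2] = G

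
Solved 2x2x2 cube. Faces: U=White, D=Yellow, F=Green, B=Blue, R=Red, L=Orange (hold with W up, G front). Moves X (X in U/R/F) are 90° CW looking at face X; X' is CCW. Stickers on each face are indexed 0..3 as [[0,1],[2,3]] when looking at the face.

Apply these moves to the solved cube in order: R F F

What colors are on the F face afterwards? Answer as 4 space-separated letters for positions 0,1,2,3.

After move 1 (R): R=RRRR U=WGWG F=GYGY D=YBYB B=WBWB
After move 2 (F): F=GGYY U=WGOO R=WRGR D=RRYB L=OYOB
After move 3 (F): F=YGYG U=WGBY R=OROR D=GWYB L=OROR
Query: F face = YGYG

Answer: Y G Y G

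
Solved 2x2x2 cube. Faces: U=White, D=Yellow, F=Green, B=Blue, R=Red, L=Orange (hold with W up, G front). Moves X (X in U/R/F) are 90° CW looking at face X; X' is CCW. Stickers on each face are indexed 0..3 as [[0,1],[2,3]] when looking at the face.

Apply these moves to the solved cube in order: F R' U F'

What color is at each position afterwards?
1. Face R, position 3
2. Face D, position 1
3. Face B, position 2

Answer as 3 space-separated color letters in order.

After move 1 (F): F=GGGG U=WWOO R=WRWR D=RRYY L=OYOY
After move 2 (R'): R=RRWW U=WBOB F=GWGO D=RGYG B=YBRB
After move 3 (U): U=OWBB F=RRGO R=YBWW B=OYRB L=GWOY
After move 4 (F'): F=RORG U=OWYW R=GBRW D=WYYG L=GBOB
Query 1: R[3] = W
Query 2: D[1] = Y
Query 3: B[2] = R

Answer: W Y R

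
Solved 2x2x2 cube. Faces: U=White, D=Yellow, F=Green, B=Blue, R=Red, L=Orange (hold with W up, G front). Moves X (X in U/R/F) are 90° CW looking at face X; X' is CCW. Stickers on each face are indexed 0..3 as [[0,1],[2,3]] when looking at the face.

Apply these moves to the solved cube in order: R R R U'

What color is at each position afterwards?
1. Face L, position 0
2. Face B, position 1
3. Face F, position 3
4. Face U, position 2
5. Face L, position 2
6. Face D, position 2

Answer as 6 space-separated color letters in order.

Answer: Y R W W O Y

Derivation:
After move 1 (R): R=RRRR U=WGWG F=GYGY D=YBYB B=WBWB
After move 2 (R): R=RRRR U=WYWY F=GBGB D=YWYW B=GBGB
After move 3 (R): R=RRRR U=WBWB F=GWGW D=YGYG B=YBYB
After move 4 (U'): U=BBWW F=OOGW R=GWRR B=RRYB L=YBOO
Query 1: L[0] = Y
Query 2: B[1] = R
Query 3: F[3] = W
Query 4: U[2] = W
Query 5: L[2] = O
Query 6: D[2] = Y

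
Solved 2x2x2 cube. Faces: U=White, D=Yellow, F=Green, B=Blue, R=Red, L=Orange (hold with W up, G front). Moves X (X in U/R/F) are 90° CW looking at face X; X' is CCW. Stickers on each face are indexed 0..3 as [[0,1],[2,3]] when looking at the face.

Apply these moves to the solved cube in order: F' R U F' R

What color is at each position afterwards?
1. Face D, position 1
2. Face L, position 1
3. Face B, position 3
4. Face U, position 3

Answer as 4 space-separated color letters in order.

After move 1 (F'): F=GGGG U=WWRR R=YRYR D=OOYY L=OWOW
After move 2 (R): R=YYRR U=WGRG F=GOGY D=OBYB B=RBWB
After move 3 (U): U=RWGG F=YYGY R=RBRR B=OWWB L=GOOW
After move 4 (F'): F=YYYG U=RWRR R=BBOR D=OWYB L=GGOG
After move 5 (R): R=OBRB U=RYRG F=YWYB D=OWYO B=RWWB
Query 1: D[1] = W
Query 2: L[1] = G
Query 3: B[3] = B
Query 4: U[3] = G

Answer: W G B G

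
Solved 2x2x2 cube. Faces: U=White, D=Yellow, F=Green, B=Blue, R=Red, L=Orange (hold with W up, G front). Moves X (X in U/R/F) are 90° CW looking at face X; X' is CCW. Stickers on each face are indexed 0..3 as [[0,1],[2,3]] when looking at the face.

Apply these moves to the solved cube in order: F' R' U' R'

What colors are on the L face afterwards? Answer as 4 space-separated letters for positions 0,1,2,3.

Answer: Y B O W

Derivation:
After move 1 (F'): F=GGGG U=WWRR R=YRYR D=OOYY L=OWOW
After move 2 (R'): R=RRYY U=WBRB F=GWGR D=OGYG B=YBOB
After move 3 (U'): U=BBWR F=OWGR R=GWYY B=RROB L=YBOW
After move 4 (R'): R=WYGY U=BOWR F=OBGR D=OWYR B=GRGB
Query: L face = YBOW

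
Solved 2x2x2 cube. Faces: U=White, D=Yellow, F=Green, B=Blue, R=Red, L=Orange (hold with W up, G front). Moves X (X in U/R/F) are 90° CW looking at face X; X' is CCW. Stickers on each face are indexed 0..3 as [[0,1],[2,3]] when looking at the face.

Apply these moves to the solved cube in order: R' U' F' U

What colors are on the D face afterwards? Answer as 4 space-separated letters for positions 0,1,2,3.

Answer: B O Y G

Derivation:
After move 1 (R'): R=RRRR U=WBWB F=GWGW D=YGYG B=YBYB
After move 2 (U'): U=BBWW F=OOGW R=GWRR B=RRYB L=YBOO
After move 3 (F'): F=OWOG U=BBGR R=GWYR D=BOYG L=YWOW
After move 4 (U): U=GBRB F=GWOG R=RRYR B=YWYB L=OWOW
Query: D face = BOYG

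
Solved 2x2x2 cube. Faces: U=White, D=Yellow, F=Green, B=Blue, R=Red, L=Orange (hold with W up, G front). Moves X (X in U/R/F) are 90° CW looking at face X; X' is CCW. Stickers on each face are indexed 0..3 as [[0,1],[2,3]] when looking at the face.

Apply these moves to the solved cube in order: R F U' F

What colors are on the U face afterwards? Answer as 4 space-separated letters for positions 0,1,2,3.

Answer: G O B B

Derivation:
After move 1 (R): R=RRRR U=WGWG F=GYGY D=YBYB B=WBWB
After move 2 (F): F=GGYY U=WGOO R=WRGR D=RRYB L=OYOB
After move 3 (U'): U=GOWO F=OYYY R=GGGR B=WRWB L=WBOB
After move 4 (F): F=YOYY U=GOBB R=WGOR D=GGYB L=WROR
Query: U face = GOBB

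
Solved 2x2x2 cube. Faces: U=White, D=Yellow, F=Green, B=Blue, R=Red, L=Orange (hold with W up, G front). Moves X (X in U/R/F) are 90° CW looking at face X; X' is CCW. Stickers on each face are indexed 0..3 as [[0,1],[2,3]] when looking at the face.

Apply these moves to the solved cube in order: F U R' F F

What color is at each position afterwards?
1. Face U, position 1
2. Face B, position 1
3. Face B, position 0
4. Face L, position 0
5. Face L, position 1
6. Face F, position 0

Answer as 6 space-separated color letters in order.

After move 1 (F): F=GGGG U=WWOO R=WRWR D=RRYY L=OYOY
After move 2 (U): U=OWOW F=WRGG R=BBWR B=OYBB L=GGOY
After move 3 (R'): R=BRBW U=OBOO F=WWGW D=RRYG B=YYRB
After move 4 (F): F=GWWW U=OBYG R=OROW D=BBYG L=GROR
After move 5 (F): F=WGWW U=OBRR R=YRGW D=OOYG L=GBOB
Query 1: U[1] = B
Query 2: B[1] = Y
Query 3: B[0] = Y
Query 4: L[0] = G
Query 5: L[1] = B
Query 6: F[0] = W

Answer: B Y Y G B W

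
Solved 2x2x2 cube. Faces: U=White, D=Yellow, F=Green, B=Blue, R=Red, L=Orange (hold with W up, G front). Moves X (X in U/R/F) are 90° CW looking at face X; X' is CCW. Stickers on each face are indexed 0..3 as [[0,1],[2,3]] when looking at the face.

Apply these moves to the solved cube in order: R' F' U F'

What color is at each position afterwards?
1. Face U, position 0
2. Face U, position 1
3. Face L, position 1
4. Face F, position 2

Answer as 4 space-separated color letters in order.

After move 1 (R'): R=RRRR U=WBWB F=GWGW D=YGYG B=YBYB
After move 2 (F'): F=WWGG U=WBRR R=GRYR D=OOYG L=OBOW
After move 3 (U): U=RWRB F=GRGG R=YBYR B=OBYB L=WWOW
After move 4 (F'): F=RGGG U=RWYY R=OBOR D=WWYG L=WBOR
Query 1: U[0] = R
Query 2: U[1] = W
Query 3: L[1] = B
Query 4: F[2] = G

Answer: R W B G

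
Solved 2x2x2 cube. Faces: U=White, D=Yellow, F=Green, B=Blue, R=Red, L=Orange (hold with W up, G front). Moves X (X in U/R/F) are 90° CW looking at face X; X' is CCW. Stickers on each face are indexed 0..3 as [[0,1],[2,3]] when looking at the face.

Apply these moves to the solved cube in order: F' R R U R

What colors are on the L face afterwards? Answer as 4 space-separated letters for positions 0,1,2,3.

After move 1 (F'): F=GGGG U=WWRR R=YRYR D=OOYY L=OWOW
After move 2 (R): R=YYRR U=WGRG F=GOGY D=OBYB B=RBWB
After move 3 (R): R=RYRY U=WORY F=GBGB D=OWYR B=GBGB
After move 4 (U): U=RWYO F=RYGB R=GBRY B=OWGB L=GBOW
After move 5 (R): R=RGYB U=RYYB F=RWGR D=OGYO B=OWWB
Query: L face = GBOW

Answer: G B O W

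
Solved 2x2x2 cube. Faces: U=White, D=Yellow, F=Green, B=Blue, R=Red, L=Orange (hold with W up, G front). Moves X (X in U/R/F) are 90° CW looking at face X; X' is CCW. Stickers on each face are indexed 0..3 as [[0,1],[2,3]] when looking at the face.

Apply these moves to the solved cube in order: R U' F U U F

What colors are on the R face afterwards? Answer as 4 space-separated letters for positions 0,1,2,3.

After move 1 (R): R=RRRR U=WGWG F=GYGY D=YBYB B=WBWB
After move 2 (U'): U=GGWW F=OOGY R=GYRR B=RRWB L=WBOO
After move 3 (F): F=GOYO U=GGOB R=WYWR D=RGYB L=WYOB
After move 4 (U): U=OGBG F=WYYO R=RRWR B=WYWB L=GOOB
After move 5 (U): U=BOGG F=RRYO R=WYWR B=GOWB L=WYOB
After move 6 (F): F=YROR U=BOBY R=GYGR D=WWYB L=WROG
Query: R face = GYGR

Answer: G Y G R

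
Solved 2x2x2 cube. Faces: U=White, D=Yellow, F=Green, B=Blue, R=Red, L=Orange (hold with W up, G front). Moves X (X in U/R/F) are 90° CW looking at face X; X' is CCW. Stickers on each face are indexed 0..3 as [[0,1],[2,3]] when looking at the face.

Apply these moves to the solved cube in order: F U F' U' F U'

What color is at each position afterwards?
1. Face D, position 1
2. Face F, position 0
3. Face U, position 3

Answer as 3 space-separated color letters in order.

Answer: R O O

Derivation:
After move 1 (F): F=GGGG U=WWOO R=WRWR D=RRYY L=OYOY
After move 2 (U): U=OWOW F=WRGG R=BBWR B=OYBB L=GGOY
After move 3 (F'): F=RGWG U=OWBW R=RBRR D=GYYY L=GWOO
After move 4 (U'): U=WWOB F=GWWG R=RGRR B=RBBB L=OYOO
After move 5 (F): F=WGGW U=WWOY R=OGBR D=RRYY L=OGOY
After move 6 (U'): U=WYWO F=OGGW R=WGBR B=OGBB L=RBOY
Query 1: D[1] = R
Query 2: F[0] = O
Query 3: U[3] = O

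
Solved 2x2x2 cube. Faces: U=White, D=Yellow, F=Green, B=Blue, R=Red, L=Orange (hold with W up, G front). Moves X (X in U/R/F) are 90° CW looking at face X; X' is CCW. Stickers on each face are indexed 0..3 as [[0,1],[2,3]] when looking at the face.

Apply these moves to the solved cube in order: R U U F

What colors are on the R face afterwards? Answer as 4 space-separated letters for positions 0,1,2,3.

Answer: G O W R

Derivation:
After move 1 (R): R=RRRR U=WGWG F=GYGY D=YBYB B=WBWB
After move 2 (U): U=WWGG F=RRGY R=WBRR B=OOWB L=GYOO
After move 3 (U): U=GWGW F=WBGY R=OORR B=GYWB L=RROO
After move 4 (F): F=GWYB U=GWOR R=GOWR D=ROYB L=RYOB
Query: R face = GOWR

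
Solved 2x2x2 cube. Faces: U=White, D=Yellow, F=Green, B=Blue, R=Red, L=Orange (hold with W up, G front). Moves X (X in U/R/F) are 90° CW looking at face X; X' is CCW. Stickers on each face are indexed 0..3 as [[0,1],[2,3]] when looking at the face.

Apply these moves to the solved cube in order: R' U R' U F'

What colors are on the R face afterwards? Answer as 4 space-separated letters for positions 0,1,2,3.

After move 1 (R'): R=RRRR U=WBWB F=GWGW D=YGYG B=YBYB
After move 2 (U): U=WWBB F=RRGW R=YBRR B=OOYB L=GWOO
After move 3 (R'): R=BRYR U=WYBO F=RWGB D=YRYW B=GOGB
After move 4 (U): U=BWOY F=BRGB R=GOYR B=GWGB L=RWOO
After move 5 (F'): F=RBBG U=BWGY R=ROYR D=WOYW L=RYOO
Query: R face = ROYR

Answer: R O Y R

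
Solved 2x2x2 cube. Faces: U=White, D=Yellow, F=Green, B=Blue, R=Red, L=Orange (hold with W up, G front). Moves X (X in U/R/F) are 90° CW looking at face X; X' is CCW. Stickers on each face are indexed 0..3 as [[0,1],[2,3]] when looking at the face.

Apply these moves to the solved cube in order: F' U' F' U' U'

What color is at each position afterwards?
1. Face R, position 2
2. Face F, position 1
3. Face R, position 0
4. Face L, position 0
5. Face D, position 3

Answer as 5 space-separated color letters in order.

Answer: O R B O Y

Derivation:
After move 1 (F'): F=GGGG U=WWRR R=YRYR D=OOYY L=OWOW
After move 2 (U'): U=WRWR F=OWGG R=GGYR B=YRBB L=BBOW
After move 3 (F'): F=WGOG U=WRGY R=OGOR D=BWYY L=BROW
After move 4 (U'): U=RYWG F=BROG R=WGOR B=OGBB L=YROW
After move 5 (U'): U=YGRW F=YROG R=BROR B=WGBB L=OGOW
Query 1: R[2] = O
Query 2: F[1] = R
Query 3: R[0] = B
Query 4: L[0] = O
Query 5: D[3] = Y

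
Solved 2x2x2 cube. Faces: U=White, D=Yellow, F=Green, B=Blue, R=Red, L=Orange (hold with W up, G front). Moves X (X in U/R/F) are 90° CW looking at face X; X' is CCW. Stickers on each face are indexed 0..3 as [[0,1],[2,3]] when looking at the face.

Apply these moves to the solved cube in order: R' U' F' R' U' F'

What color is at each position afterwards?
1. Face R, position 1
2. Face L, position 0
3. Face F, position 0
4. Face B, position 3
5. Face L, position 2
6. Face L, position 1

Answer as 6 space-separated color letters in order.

After move 1 (R'): R=RRRR U=WBWB F=GWGW D=YGYG B=YBYB
After move 2 (U'): U=BBWW F=OOGW R=GWRR B=RRYB L=YBOO
After move 3 (F'): F=OWOG U=BBGR R=GWYR D=BOYG L=YWOW
After move 4 (R'): R=WRGY U=BYGR F=OBOR D=BWYG B=GROB
After move 5 (U'): U=YRBG F=YWOR R=OBGY B=WROB L=GROW
After move 6 (F'): F=WRYO U=YROG R=WBBY D=RWYG L=GGOB
Query 1: R[1] = B
Query 2: L[0] = G
Query 3: F[0] = W
Query 4: B[3] = B
Query 5: L[2] = O
Query 6: L[1] = G

Answer: B G W B O G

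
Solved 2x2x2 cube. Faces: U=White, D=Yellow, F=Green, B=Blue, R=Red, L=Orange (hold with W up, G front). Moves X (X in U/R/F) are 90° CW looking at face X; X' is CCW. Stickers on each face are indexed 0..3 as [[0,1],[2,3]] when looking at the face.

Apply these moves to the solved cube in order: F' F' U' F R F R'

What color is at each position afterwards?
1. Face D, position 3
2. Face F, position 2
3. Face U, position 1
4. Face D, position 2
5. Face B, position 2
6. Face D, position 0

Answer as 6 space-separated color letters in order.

After move 1 (F'): F=GGGG U=WWRR R=YRYR D=OOYY L=OWOW
After move 2 (F'): F=GGGG U=WWYY R=OROR D=WWYY L=OROR
After move 3 (U'): U=WYWY F=ORGG R=GGOR B=ORBB L=BBOR
After move 4 (F): F=GOGR U=WYRB R=WGYR D=OGYY L=BWOW
After move 5 (R): R=YWRG U=WORR F=GGGY D=OBYO B=BRYB
After move 6 (F): F=GGYG U=WOWW R=RWRG D=RYYO L=BOOB
After move 7 (R'): R=WGRR U=WYWB F=GOYW D=RGYG B=ORYB
Query 1: D[3] = G
Query 2: F[2] = Y
Query 3: U[1] = Y
Query 4: D[2] = Y
Query 5: B[2] = Y
Query 6: D[0] = R

Answer: G Y Y Y Y R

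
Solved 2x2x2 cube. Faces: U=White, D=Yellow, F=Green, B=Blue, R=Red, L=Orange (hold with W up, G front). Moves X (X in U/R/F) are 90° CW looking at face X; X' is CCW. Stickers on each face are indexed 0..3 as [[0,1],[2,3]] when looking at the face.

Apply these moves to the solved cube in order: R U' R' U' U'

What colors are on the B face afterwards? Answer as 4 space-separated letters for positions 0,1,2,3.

Answer: O G B B

Derivation:
After move 1 (R): R=RRRR U=WGWG F=GYGY D=YBYB B=WBWB
After move 2 (U'): U=GGWW F=OOGY R=GYRR B=RRWB L=WBOO
After move 3 (R'): R=YRGR U=GWWR F=OGGW D=YOYY B=BRBB
After move 4 (U'): U=WRGW F=WBGW R=OGGR B=YRBB L=BROO
After move 5 (U'): U=RWWG F=BRGW R=WBGR B=OGBB L=YROO
Query: B face = OGBB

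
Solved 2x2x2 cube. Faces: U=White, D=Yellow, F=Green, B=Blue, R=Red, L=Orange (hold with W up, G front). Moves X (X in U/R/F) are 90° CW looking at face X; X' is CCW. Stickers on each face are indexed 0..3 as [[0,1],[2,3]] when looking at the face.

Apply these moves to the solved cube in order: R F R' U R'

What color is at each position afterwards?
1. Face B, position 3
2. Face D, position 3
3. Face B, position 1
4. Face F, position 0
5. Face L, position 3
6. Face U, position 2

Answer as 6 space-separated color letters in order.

After move 1 (R): R=RRRR U=WGWG F=GYGY D=YBYB B=WBWB
After move 2 (F): F=GGYY U=WGOO R=WRGR D=RRYB L=OYOB
After move 3 (R'): R=RRWG U=WWOW F=GGYO D=RGYY B=BBRB
After move 4 (U): U=OWWW F=RRYO R=BBWG B=OYRB L=GGOB
After move 5 (R'): R=BGBW U=ORWO F=RWYW D=RRYO B=YYGB
Query 1: B[3] = B
Query 2: D[3] = O
Query 3: B[1] = Y
Query 4: F[0] = R
Query 5: L[3] = B
Query 6: U[2] = W

Answer: B O Y R B W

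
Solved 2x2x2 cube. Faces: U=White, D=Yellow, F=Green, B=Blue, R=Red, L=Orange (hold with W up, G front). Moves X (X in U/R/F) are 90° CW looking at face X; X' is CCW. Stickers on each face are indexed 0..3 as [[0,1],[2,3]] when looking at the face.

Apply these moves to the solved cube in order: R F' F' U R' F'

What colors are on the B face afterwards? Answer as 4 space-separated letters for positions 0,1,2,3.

Answer: B R W B

Derivation:
After move 1 (R): R=RRRR U=WGWG F=GYGY D=YBYB B=WBWB
After move 2 (F'): F=YYGG U=WGRR R=BRYR D=OOYB L=OGOW
After move 3 (F'): F=YGYG U=WGBY R=OROR D=GWYB L=OROR
After move 4 (U): U=BWYG F=ORYG R=WBOR B=ORWB L=YGOR
After move 5 (R'): R=BRWO U=BWYO F=OWYG D=GRYG B=BRWB
After move 6 (F'): F=WGOY U=BWBW R=RRGO D=GRYG L=YOOY
Query: B face = BRWB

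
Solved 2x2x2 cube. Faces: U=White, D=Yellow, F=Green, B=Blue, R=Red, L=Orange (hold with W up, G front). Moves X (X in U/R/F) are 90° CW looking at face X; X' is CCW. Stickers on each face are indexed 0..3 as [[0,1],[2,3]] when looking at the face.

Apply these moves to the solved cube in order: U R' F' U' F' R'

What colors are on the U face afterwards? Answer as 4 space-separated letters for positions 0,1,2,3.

Answer: B Y W R

Derivation:
After move 1 (U): U=WWWW F=RRGG R=BBRR B=OOBB L=GGOO
After move 2 (R'): R=BRBR U=WBWO F=RWGW D=YRYG B=YOYB
After move 3 (F'): F=WWRG U=WBBB R=RRYR D=GOYG L=GOOW
After move 4 (U'): U=BBWB F=GORG R=WWYR B=RRYB L=YOOW
After move 5 (F'): F=OGGR U=BBWY R=OWGR D=OWYG L=YBOW
After move 6 (R'): R=WROG U=BYWR F=OBGY D=OGYR B=GRWB
Query: U face = BYWR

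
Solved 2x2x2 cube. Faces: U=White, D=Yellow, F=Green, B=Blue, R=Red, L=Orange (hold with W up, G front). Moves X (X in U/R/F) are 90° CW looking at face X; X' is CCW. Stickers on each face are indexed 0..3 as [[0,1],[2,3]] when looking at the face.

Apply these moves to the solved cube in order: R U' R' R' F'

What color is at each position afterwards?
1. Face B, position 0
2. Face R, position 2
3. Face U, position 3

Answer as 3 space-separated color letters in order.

After move 1 (R): R=RRRR U=WGWG F=GYGY D=YBYB B=WBWB
After move 2 (U'): U=GGWW F=OOGY R=GYRR B=RRWB L=WBOO
After move 3 (R'): R=YRGR U=GWWR F=OGGW D=YOYY B=BRBB
After move 4 (R'): R=RRYG U=GBWB F=OWGR D=YGYW B=YROB
After move 5 (F'): F=WROG U=GBRY R=GRYG D=BOYW L=WBOW
Query 1: B[0] = Y
Query 2: R[2] = Y
Query 3: U[3] = Y

Answer: Y Y Y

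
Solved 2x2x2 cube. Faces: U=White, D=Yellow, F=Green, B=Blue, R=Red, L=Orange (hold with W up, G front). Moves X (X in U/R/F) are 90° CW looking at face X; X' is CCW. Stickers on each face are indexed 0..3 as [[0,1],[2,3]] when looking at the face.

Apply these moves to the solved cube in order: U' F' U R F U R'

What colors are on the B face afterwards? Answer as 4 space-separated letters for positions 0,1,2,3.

Answer: B B Y B

Derivation:
After move 1 (U'): U=WWWW F=OOGG R=GGRR B=RRBB L=BBOO
After move 2 (F'): F=OGOG U=WWGR R=YGYR D=BOYY L=BWOW
After move 3 (U): U=GWRW F=YGOG R=RRYR B=BWBB L=OGOW
After move 4 (R): R=YRRR U=GGRG F=YOOY D=BBYB B=WWWB
After move 5 (F): F=OYYO U=GGWG R=RRGR D=RYYB L=OBOB
After move 6 (U): U=WGGG F=RRYO R=WWGR B=OBWB L=OYOB
After move 7 (R'): R=WRWG U=WWGO F=RGYG D=RRYO B=BBYB
Query: B face = BBYB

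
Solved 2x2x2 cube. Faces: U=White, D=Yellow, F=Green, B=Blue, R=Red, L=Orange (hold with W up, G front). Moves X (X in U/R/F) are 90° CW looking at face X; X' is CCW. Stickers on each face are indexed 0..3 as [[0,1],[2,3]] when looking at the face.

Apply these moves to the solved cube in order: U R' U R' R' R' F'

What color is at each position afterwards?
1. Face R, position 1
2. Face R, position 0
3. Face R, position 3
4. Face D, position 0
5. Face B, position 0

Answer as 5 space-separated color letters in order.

After move 1 (U): U=WWWW F=RRGG R=BBRR B=OOBB L=GGOO
After move 2 (R'): R=BRBR U=WBWO F=RWGW D=YRYG B=YOYB
After move 3 (U): U=WWOB F=BRGW R=YOBR B=GGYB L=RWOO
After move 4 (R'): R=ORYB U=WYOG F=BWGB D=YRYW B=GGRB
After move 5 (R'): R=RBOY U=WROG F=BYGG D=YWYB B=WGRB
After move 6 (R'): R=BYRO U=WROW F=BRGG D=YYYG B=BGWB
After move 7 (F'): F=RGBG U=WRBR R=YYYO D=WOYG L=RWOO
Query 1: R[1] = Y
Query 2: R[0] = Y
Query 3: R[3] = O
Query 4: D[0] = W
Query 5: B[0] = B

Answer: Y Y O W B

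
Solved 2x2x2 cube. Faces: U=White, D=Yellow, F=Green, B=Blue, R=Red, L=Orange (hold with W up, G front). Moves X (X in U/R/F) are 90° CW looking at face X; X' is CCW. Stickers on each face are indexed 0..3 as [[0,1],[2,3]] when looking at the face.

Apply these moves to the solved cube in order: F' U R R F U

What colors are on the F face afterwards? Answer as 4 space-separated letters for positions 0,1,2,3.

After move 1 (F'): F=GGGG U=WWRR R=YRYR D=OOYY L=OWOW
After move 2 (U): U=RWRW F=YRGG R=BBYR B=OWBB L=GGOW
After move 3 (R): R=YBRB U=RRRG F=YOGY D=OBYO B=WWWB
After move 4 (R): R=RYBB U=RORY F=YBGO D=OWYW B=GWRB
After move 5 (F): F=GYOB U=ROWG R=RYYB D=BRYW L=GOOW
After move 6 (U): U=WRGO F=RYOB R=GWYB B=GORB L=GYOW
Query: F face = RYOB

Answer: R Y O B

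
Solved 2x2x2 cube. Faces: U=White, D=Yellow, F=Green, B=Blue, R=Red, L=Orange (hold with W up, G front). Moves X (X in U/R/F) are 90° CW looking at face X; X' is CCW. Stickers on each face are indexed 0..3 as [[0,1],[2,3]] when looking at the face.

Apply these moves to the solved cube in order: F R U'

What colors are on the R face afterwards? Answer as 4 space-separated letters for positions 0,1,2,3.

Answer: G R R R

Derivation:
After move 1 (F): F=GGGG U=WWOO R=WRWR D=RRYY L=OYOY
After move 2 (R): R=WWRR U=WGOG F=GRGY D=RBYB B=OBWB
After move 3 (U'): U=GGWO F=OYGY R=GRRR B=WWWB L=OBOY
Query: R face = GRRR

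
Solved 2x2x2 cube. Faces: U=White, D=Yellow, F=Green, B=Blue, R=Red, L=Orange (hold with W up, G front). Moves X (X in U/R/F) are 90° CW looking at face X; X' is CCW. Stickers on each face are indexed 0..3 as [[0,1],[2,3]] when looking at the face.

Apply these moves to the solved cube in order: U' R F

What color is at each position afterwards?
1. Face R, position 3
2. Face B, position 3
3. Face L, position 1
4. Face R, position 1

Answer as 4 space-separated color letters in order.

Answer: G B Y G

Derivation:
After move 1 (U'): U=WWWW F=OOGG R=GGRR B=RRBB L=BBOO
After move 2 (R): R=RGRG U=WOWG F=OYGY D=YBYR B=WRWB
After move 3 (F): F=GOYY U=WOOB R=WGGG D=RRYR L=BYOB
Query 1: R[3] = G
Query 2: B[3] = B
Query 3: L[1] = Y
Query 4: R[1] = G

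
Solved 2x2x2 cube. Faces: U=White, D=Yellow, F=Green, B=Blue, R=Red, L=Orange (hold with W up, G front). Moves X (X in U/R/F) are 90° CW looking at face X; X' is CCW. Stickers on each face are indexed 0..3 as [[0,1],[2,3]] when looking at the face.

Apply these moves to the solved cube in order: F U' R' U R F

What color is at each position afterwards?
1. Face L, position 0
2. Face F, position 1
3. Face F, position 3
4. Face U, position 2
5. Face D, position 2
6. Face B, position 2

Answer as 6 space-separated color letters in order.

After move 1 (F): F=GGGG U=WWOO R=WRWR D=RRYY L=OYOY
After move 2 (U'): U=WOWO F=OYGG R=GGWR B=WRBB L=BBOY
After move 3 (R'): R=GRGW U=WBWW F=OOGO D=RYYG B=YRRB
After move 4 (U): U=WWWB F=GRGO R=YRGW B=BBRB L=OOOY
After move 5 (R): R=GYWR U=WRWO F=GYGG D=RRYB B=BBWB
After move 6 (F): F=GGGY U=WRYO R=WYOR D=WGYB L=OROR
Query 1: L[0] = O
Query 2: F[1] = G
Query 3: F[3] = Y
Query 4: U[2] = Y
Query 5: D[2] = Y
Query 6: B[2] = W

Answer: O G Y Y Y W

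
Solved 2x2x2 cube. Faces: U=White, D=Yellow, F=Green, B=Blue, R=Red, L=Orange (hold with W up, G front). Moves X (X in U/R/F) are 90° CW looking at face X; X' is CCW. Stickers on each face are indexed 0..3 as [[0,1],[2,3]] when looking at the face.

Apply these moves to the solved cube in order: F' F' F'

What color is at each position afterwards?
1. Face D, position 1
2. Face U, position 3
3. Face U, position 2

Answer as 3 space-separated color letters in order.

After move 1 (F'): F=GGGG U=WWRR R=YRYR D=OOYY L=OWOW
After move 2 (F'): F=GGGG U=WWYY R=OROR D=WWYY L=OROR
After move 3 (F'): F=GGGG U=WWOO R=WRWR D=RRYY L=OYOY
Query 1: D[1] = R
Query 2: U[3] = O
Query 3: U[2] = O

Answer: R O O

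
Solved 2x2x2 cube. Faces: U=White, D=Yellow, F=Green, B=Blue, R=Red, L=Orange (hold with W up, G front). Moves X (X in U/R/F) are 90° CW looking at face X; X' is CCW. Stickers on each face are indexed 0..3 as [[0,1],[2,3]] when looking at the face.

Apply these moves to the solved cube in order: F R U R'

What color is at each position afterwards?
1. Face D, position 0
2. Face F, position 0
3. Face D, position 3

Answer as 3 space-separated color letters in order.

After move 1 (F): F=GGGG U=WWOO R=WRWR D=RRYY L=OYOY
After move 2 (R): R=WWRR U=WGOG F=GRGY D=RBYB B=OBWB
After move 3 (U): U=OWGG F=WWGY R=OBRR B=OYWB L=GROY
After move 4 (R'): R=BROR U=OWGO F=WWGG D=RWYY B=BYBB
Query 1: D[0] = R
Query 2: F[0] = W
Query 3: D[3] = Y

Answer: R W Y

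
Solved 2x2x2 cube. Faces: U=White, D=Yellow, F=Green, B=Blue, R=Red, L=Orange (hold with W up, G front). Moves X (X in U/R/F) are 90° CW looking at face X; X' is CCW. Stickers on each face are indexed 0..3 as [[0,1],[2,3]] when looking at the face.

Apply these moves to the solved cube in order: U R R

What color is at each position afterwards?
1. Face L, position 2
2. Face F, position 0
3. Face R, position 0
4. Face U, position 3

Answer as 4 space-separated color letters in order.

After move 1 (U): U=WWWW F=RRGG R=BBRR B=OOBB L=GGOO
After move 2 (R): R=RBRB U=WRWG F=RYGY D=YBYO B=WOWB
After move 3 (R): R=RRBB U=WYWY F=RBGO D=YWYW B=GORB
Query 1: L[2] = O
Query 2: F[0] = R
Query 3: R[0] = R
Query 4: U[3] = Y

Answer: O R R Y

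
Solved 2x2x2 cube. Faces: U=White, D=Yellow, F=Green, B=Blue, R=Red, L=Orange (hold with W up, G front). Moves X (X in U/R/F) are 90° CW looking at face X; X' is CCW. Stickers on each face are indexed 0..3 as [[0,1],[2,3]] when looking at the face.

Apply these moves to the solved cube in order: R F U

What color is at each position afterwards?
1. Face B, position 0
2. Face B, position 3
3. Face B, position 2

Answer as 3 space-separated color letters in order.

After move 1 (R): R=RRRR U=WGWG F=GYGY D=YBYB B=WBWB
After move 2 (F): F=GGYY U=WGOO R=WRGR D=RRYB L=OYOB
After move 3 (U): U=OWOG F=WRYY R=WBGR B=OYWB L=GGOB
Query 1: B[0] = O
Query 2: B[3] = B
Query 3: B[2] = W

Answer: O B W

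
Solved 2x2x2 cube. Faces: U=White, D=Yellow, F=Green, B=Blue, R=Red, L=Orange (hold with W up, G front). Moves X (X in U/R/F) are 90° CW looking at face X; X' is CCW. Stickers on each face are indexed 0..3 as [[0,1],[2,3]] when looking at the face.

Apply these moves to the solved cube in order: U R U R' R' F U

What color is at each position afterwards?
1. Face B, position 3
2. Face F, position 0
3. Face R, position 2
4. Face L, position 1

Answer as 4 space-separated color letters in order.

Answer: B G O R

Derivation:
After move 1 (U): U=WWWW F=RRGG R=BBRR B=OOBB L=GGOO
After move 2 (R): R=RBRB U=WRWG F=RYGY D=YBYO B=WOWB
After move 3 (U): U=WWGR F=RBGY R=WORB B=GGWB L=RYOO
After move 4 (R'): R=OBWR U=WWGG F=RWGR D=YBYY B=OGBB
After move 5 (R'): R=BROW U=WBGO F=RWGG D=YWYR B=YGBB
After move 6 (F): F=GRGW U=WBOY R=GROW D=OBYR L=RYOW
After move 7 (U): U=OWYB F=GRGW R=YGOW B=RYBB L=GROW
Query 1: B[3] = B
Query 2: F[0] = G
Query 3: R[2] = O
Query 4: L[1] = R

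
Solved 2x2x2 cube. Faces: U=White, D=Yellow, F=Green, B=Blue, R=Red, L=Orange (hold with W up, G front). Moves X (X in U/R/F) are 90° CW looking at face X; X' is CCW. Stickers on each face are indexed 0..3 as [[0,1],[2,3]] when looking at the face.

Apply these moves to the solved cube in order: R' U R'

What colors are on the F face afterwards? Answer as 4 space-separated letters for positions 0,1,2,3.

After move 1 (R'): R=RRRR U=WBWB F=GWGW D=YGYG B=YBYB
After move 2 (U): U=WWBB F=RRGW R=YBRR B=OOYB L=GWOO
After move 3 (R'): R=BRYR U=WYBO F=RWGB D=YRYW B=GOGB
Query: F face = RWGB

Answer: R W G B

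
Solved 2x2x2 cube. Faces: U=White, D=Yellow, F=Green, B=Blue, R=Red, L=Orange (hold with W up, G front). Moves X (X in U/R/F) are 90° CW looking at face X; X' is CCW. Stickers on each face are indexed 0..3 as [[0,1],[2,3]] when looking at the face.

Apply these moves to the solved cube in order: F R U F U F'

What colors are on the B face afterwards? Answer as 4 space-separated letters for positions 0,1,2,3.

After move 1 (F): F=GGGG U=WWOO R=WRWR D=RRYY L=OYOY
After move 2 (R): R=WWRR U=WGOG F=GRGY D=RBYB B=OBWB
After move 3 (U): U=OWGG F=WWGY R=OBRR B=OYWB L=GROY
After move 4 (F): F=GWYW U=OWYR R=GBGR D=ROYB L=GROB
After move 5 (U): U=YORW F=GBYW R=OYGR B=GRWB L=GWOB
After move 6 (F'): F=BWGY U=YOOG R=OYRR D=WBYB L=GWOR
Query: B face = GRWB

Answer: G R W B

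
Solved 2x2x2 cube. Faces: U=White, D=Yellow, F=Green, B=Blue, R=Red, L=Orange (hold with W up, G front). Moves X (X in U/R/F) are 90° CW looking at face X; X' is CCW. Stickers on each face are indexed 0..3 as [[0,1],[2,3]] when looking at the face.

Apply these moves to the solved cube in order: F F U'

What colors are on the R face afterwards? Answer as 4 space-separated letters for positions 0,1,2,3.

Answer: G G O R

Derivation:
After move 1 (F): F=GGGG U=WWOO R=WRWR D=RRYY L=OYOY
After move 2 (F): F=GGGG U=WWYY R=OROR D=WWYY L=OROR
After move 3 (U'): U=WYWY F=ORGG R=GGOR B=ORBB L=BBOR
Query: R face = GGOR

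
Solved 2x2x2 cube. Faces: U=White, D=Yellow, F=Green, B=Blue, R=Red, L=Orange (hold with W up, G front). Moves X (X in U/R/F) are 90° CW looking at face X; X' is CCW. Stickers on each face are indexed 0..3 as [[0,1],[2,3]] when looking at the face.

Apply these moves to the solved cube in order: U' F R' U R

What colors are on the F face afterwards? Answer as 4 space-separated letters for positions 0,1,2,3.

Answer: G O G O

Derivation:
After move 1 (U'): U=WWWW F=OOGG R=GGRR B=RRBB L=BBOO
After move 2 (F): F=GOGO U=WWOB R=WGWR D=RGYY L=BYOY
After move 3 (R'): R=GRWW U=WBOR F=GWGB D=ROYO B=YRGB
After move 4 (U): U=OWRB F=GRGB R=YRWW B=BYGB L=GWOY
After move 5 (R): R=WYWR U=ORRB F=GOGO D=RGYB B=BYWB
Query: F face = GOGO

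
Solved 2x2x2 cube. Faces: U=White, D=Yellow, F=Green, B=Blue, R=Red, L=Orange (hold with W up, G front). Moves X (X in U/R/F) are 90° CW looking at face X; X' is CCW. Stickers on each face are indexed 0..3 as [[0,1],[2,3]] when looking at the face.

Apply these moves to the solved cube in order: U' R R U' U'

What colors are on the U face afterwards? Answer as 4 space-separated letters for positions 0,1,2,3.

Answer: Y W Y W

Derivation:
After move 1 (U'): U=WWWW F=OOGG R=GGRR B=RRBB L=BBOO
After move 2 (R): R=RGRG U=WOWG F=OYGY D=YBYR B=WRWB
After move 3 (R): R=RRGG U=WYWY F=OBGR D=YWYW B=GROB
After move 4 (U'): U=YYWW F=BBGR R=OBGG B=RROB L=GROO
After move 5 (U'): U=YWYW F=GRGR R=BBGG B=OBOB L=RROO
Query: U face = YWYW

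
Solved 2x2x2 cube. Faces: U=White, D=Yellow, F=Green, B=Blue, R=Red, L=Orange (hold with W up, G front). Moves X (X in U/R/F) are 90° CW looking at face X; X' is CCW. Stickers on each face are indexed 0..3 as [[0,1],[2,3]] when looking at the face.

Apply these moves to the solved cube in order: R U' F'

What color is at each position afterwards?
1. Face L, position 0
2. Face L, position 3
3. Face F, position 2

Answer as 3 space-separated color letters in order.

Answer: W W O

Derivation:
After move 1 (R): R=RRRR U=WGWG F=GYGY D=YBYB B=WBWB
After move 2 (U'): U=GGWW F=OOGY R=GYRR B=RRWB L=WBOO
After move 3 (F'): F=OYOG U=GGGR R=BYYR D=BOYB L=WWOW
Query 1: L[0] = W
Query 2: L[3] = W
Query 3: F[2] = O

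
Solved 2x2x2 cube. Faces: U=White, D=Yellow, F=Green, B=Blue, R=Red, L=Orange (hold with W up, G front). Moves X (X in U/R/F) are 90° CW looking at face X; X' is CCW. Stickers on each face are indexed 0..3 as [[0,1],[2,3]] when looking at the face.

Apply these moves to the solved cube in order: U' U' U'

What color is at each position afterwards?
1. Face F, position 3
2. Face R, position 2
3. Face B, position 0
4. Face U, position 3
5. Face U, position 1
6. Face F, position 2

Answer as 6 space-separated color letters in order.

Answer: G R O W W G

Derivation:
After move 1 (U'): U=WWWW F=OOGG R=GGRR B=RRBB L=BBOO
After move 2 (U'): U=WWWW F=BBGG R=OORR B=GGBB L=RROO
After move 3 (U'): U=WWWW F=RRGG R=BBRR B=OOBB L=GGOO
Query 1: F[3] = G
Query 2: R[2] = R
Query 3: B[0] = O
Query 4: U[3] = W
Query 5: U[1] = W
Query 6: F[2] = G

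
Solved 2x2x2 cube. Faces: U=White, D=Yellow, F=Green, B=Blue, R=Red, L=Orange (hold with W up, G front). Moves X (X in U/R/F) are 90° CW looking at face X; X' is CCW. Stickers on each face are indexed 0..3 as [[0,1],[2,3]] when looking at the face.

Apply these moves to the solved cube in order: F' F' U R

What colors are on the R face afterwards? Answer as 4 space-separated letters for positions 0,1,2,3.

After move 1 (F'): F=GGGG U=WWRR R=YRYR D=OOYY L=OWOW
After move 2 (F'): F=GGGG U=WWYY R=OROR D=WWYY L=OROR
After move 3 (U): U=YWYW F=ORGG R=BBOR B=ORBB L=GGOR
After move 4 (R): R=OBRB U=YRYG F=OWGY D=WBYO B=WRWB
Query: R face = OBRB

Answer: O B R B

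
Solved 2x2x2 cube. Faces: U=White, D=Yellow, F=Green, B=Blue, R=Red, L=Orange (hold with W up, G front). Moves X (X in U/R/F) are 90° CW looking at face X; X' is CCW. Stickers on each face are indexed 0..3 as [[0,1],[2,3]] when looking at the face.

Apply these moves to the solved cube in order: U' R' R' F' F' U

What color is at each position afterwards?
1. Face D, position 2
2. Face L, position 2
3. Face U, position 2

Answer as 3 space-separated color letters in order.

After move 1 (U'): U=WWWW F=OOGG R=GGRR B=RRBB L=BBOO
After move 2 (R'): R=GRGR U=WBWR F=OWGW D=YOYG B=YRYB
After move 3 (R'): R=RRGG U=WYWY F=OBGR D=YWYW B=GROB
After move 4 (F'): F=BROG U=WYRG R=WRYG D=BOYW L=BYOW
After move 5 (F'): F=RGBO U=WYWY R=ORBG D=YWYW L=BGOR
After move 6 (U): U=WWYY F=ORBO R=GRBG B=BGOB L=RGOR
Query 1: D[2] = Y
Query 2: L[2] = O
Query 3: U[2] = Y

Answer: Y O Y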